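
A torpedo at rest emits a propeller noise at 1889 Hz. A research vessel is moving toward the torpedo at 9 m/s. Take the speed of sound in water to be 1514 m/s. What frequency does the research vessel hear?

Only the observer moves, toward the source, so f' = f · (v + v_o)/v.
f' = 1889 × (1514 + 9)/1514 = 1889 × 1523/1514 ≈ 1900 Hz.

1900 Hz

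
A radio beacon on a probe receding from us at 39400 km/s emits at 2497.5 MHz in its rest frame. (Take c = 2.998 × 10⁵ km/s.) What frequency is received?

2188.3 MHz

β = v/c = 39400/299800 = 0.1314.
Relativistic Doppler for frequency: f' = f₀ · √((1 − β)/(1 + β)).
f' = 2497.5 × √(0.8686/1.1314) = 2497.5 × 0.87618 ≈ 2188.3 MHz.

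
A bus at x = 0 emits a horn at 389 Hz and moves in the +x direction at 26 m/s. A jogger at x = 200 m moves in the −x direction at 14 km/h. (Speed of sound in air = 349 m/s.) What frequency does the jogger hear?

14 km/h = 3.889 m/s.
The observer lies on the +x side, so the source is heading toward the observer and the observer is heading toward the source.
General Doppler shift: f' = f · (v + v_o)/(v − v_s).
f' = 389 × (349 + 3.889)/(349 − 26) = 389 × 352.89/323 ≈ 425 Hz.

425 Hz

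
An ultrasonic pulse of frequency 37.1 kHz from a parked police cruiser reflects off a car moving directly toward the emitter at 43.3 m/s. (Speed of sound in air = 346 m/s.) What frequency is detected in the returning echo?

The car first receives the wave as a moving observer: f₁ = f₀ · (v + u)/v = 37.1 × (346 + 43.3)/346 ≈ 41.7 kHz.
The reflection then acts as a moving source: f₂ = f₁ · v/(v − u) ≈ 47.7 kHz.

47.7 kHz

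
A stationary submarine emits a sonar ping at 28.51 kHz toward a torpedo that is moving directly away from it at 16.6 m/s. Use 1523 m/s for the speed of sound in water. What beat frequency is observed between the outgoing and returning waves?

615 Hz

At the torpedo (a moving observer), f₁ = f₀ · (v − u)/v = 28.51 × 1506.4/1523 ≈ 28.199 kHz.
On reflection it acts as a source moving away from the stationary detector: f₂ = f₁ · v/(v + u) = 28.199 × 1523/1539.6 ≈ 27.895 kHz.
Equivalently f₂ = f₀ · (v − u)/(v + u).
Beat frequency (with f₀ = 28510 Hz): |f₂ − f₀| = 2u·f₀/(v + u) = 2 × 16.6 × 28510/1539.6 ≈ 615 Hz.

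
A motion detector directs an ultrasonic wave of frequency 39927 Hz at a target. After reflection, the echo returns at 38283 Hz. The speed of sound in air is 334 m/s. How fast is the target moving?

7.0 m/s

Double Doppler shift off a moving reflector: f₂ = f₀ · (v + u)/(v − u) (u > 0 toward emitter).
Rearranging, u = v · (f₂ − f₀)/(f₂ + f₀) = 334 × -1644/78210 ≈ -7.0 m/s.
So the target is moving at 7.0 m/s away from the emitter.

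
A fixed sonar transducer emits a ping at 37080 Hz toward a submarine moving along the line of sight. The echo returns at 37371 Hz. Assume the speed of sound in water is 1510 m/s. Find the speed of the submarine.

Double Doppler shift off a moving reflector: f₂ = f₀ · (v + u)/(v − u) (u > 0 toward emitter).
Rearranging, u = v · (f₂ − f₀)/(f₂ + f₀) = 1510 × 291/74451 ≈ 5.9 m/s.
So the submarine is moving at 5.9 m/s toward the emitter.

5.9 m/s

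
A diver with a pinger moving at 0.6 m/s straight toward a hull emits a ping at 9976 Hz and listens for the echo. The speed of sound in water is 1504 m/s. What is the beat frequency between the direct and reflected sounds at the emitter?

8.0 Hz

The hull receives the sound from a moving source: f₁ = f₀ · v/(v − v_e) = 9976 × 1504/1503.4 ≈ 9979.98 Hz.
On the return leg the diver with a pinger is a moving observer: f₂ = f₁ · (v + v_e)/v = 9979.98 × 1504.6/1504 ≈ 9983.96 Hz.
Beat against the emitted tone: |f₂ − f₀| = 2v_e·f₀/(v − v_e) = 2 × 0.6 × 9976/1503.4 ≈ 8.0 Hz.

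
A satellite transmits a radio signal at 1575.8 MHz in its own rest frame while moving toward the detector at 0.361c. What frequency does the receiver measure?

Relativistic Doppler for frequency: f' = f₀ · √((1 + β)/(1 − β)).
f' = 1575.8 × √(1.3610/0.6390) = 1575.8 × 1.45941 ≈ 2299.7 MHz.

2299.7 MHz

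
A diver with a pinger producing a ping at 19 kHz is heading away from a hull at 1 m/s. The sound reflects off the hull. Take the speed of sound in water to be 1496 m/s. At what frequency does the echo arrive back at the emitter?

18.97 kHz

The hull receives the sound from a moving source: f₁ = f₀ · v/(v + v_e) = 19 × 1496/1497 ≈ 18.99 kHz.
On the return leg the diver with a pinger is a moving observer: f₂ = f₁ · (v − v_e)/v = 18.99 × 1495/1496 ≈ 18.97 kHz.
Equivalently f₂ = f₀ · (v − v_e)/(v + v_e).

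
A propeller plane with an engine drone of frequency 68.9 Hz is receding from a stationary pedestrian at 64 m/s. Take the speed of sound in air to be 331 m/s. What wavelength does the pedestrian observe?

5.73 m

Moving source, stationary observer: f' = f · v/(v + v_s) since the source is receding.
f' = 68.9 × 331/(331 + 64) ≈ 57.7 Hz.
λ' = v/f' = 331/57.7365 ≈ 5.73 m.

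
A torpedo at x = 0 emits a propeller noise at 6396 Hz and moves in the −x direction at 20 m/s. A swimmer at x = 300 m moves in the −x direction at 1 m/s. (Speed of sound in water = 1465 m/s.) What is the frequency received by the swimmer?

The observer lies on the +x side, so the source is heading away from the observer and the observer is heading toward the source.
General Doppler shift: f' = f · (v + v_o)/(v + v_s).
f' = 6396 × (1465 + 1)/(1465 + 20) = 6396 × 1466/1485 ≈ 6314 Hz.

6314 Hz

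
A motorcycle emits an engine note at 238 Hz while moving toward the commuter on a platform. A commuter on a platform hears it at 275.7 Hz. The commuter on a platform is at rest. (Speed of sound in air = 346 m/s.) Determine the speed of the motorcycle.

f' = f · v/(v − v_s) ⇒ v_s = v · |1 − f/f'|.
v_s = 346 × |1 − 238/275.7| = 346 × 0.1367 ≈ 47 m/s.

47 m/s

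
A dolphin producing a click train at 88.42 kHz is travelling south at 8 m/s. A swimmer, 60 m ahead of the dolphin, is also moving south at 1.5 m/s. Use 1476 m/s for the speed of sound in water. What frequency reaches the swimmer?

The swimmer is ahead, so the dolphin is moving toward it while the swimmer is moving away from the dolphin.
Both move, so f' = f · (v − v_o)/(v − v_s).
f' = 88.42 × (1476 − 1.5)/(1476 − 8) = 88.42 × 1474.5/1468 ≈ 88.8 kHz.

88.8 kHz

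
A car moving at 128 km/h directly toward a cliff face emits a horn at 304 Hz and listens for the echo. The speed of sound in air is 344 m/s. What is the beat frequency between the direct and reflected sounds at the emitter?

70 Hz

128 km/h = 35.56 m/s.
The cliff face receives the sound from a moving source: f₁ = f₀ · v/(v − v_e) = 304 × 344/308.44 ≈ 339.0 Hz.
On the return leg the car is a moving observer: f₂ = f₁ · (v + v_e)/v = 339.0 × 379.56/344 ≈ 374.1 Hz.
Beat against the emitted tone: |f₂ − f₀| = 2v_e·f₀/(v − v_e) = 2 × 35.56 × 304/308.44 ≈ 70 Hz.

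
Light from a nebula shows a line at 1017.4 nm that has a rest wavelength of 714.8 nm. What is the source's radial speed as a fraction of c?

0.339c

λ'/λ₀ = 1.4233 > 1 (redshift), so the source is receding.
λ'/λ₀ = √((1 + β)/(1 − β)) for a receding source ⇒ β = (r² − 1)/(r² + 1) with r = λ'/λ₀.
β = (2.0259 − 1)/(2.0259 + 1) ≈ 0.339.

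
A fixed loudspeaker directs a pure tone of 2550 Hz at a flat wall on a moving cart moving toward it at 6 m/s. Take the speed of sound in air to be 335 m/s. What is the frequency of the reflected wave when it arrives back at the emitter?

The flat wall on a moving cart first receives the wave as a moving observer: f₁ = f₀ · (v + u)/v = 2550 × (335 + 6)/335 ≈ 2596 Hz.
On reflection it acts as a source moving toward the stationary detector: f₂ = f₁ · v/(v − u) = 2596 × 335/329 ≈ 2643 Hz.

2643 Hz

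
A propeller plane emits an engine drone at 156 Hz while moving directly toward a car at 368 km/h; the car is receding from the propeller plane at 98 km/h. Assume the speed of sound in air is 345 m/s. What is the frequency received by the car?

204 Hz

368 km/h = 102.2 m/s; 98 km/h = 27.22 m/s.
General Doppler shift: f' = f · (v − v_o)/(v − v_s).
f' = 156 × (345 − 27.22)/(345 − 102.2) = 156 × 317.78/242.78 ≈ 204 Hz.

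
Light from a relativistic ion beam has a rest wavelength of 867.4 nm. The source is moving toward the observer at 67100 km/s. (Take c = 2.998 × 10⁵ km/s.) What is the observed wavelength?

690.8 nm

β = v/c = 67100/299800 = 0.2238.
Relativistic Doppler for wavelength: λ' = λ₀ · √((1 − β)/(1 + β)).
λ' = 867.4 × √(0.7762/1.2238) = 867.4 × 0.79639 ≈ 690.8 nm.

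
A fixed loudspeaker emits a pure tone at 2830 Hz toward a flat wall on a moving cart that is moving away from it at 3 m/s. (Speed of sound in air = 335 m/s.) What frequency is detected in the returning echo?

2780 Hz

At the flat wall on a moving cart (a moving observer), f₁ = f₀ · (v − u)/v = 2830 × 332/335 ≈ 2805 Hz.
The reflection then acts as a moving source: f₂ = f₁ · v/(v + u) ≈ 2780 Hz.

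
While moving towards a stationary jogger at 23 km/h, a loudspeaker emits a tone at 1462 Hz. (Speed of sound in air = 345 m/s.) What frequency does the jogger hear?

1490 Hz

23 km/h = 6.389 m/s.
With the source moving toward a stationary observer, f' = f · v/(v − v_s).
f' = 1462 × 345/(345 − 6.389) = 1462 × 345/338.6 ≈ 1490 Hz.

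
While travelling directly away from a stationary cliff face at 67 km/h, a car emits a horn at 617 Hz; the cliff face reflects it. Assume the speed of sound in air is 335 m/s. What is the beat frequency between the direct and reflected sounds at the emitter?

65 Hz

67 km/h = 18.61 m/s.
The cliff face receives the sound from a moving source: f₁ = f₀ · v/(v + v_e) = 617 × 335/353.61 ≈ 584.5 Hz.
On the return leg the car is a moving observer: f₂ = f₁ · (v − v_e)/v = 584.5 × 316.39/335 ≈ 552.1 Hz.
Beat against the emitted tone: |f₂ − f₀| = 2v_e·f₀/(v + v_e) = 2 × 18.61 × 617/353.61 ≈ 65 Hz.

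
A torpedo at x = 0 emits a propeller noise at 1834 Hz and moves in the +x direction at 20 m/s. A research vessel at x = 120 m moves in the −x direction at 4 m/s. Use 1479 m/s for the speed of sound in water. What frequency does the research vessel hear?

The observer lies on the +x side, so the source is heading toward the observer and the observer is heading toward the source.
General Doppler shift: f' = f · (v + v_o)/(v − v_s).
f' = 1834 × (1479 + 4)/(1479 − 20) = 1834 × 1483/1459 ≈ 1864 Hz.

1864 Hz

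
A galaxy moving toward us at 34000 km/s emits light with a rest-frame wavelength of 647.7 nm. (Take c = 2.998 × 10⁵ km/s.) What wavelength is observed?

β = v/c = 34000/299800 = 0.1134.
Relativistic Doppler for wavelength: λ' = λ₀ · √((1 − β)/(1 + β)).
λ' = 647.7 × √(0.8866/1.1134) = 647.7 × 0.89235 ≈ 578.0 nm.

578.0 nm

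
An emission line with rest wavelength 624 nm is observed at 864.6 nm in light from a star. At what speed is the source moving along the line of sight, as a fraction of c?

λ'/λ₀ = 1.3856 > 1 (redshift), so the source is receding.
λ'/λ₀ = √((1 + β)/(1 − β)) for a receding source ⇒ β = (r² − 1)/(r² + 1) with r = λ'/λ₀.
β = (1.9198 − 1)/(1.9198 + 1) ≈ 0.315.

0.315c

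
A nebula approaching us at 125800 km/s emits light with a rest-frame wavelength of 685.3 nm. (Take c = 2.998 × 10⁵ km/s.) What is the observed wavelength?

438.2 nm

β = v/c = 125800/299800 = 0.4196.
Relativistic Doppler for wavelength: λ' = λ₀ · √((1 − β)/(1 + β)).
λ' = 685.3 × √(0.5804/1.4196) = 685.3 × 0.63940 ≈ 438.2 nm.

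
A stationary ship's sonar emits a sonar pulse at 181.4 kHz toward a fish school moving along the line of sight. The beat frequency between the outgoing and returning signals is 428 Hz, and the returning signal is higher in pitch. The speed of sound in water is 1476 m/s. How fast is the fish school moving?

1.74 m/s

Double Doppler shift off a moving reflector: f₂ = f₀ · (v + u)/(v − u) (u > 0 toward emitter).
Returning signal is higher, so f₂ = f₀ + Δf = 181400 + 428 = 181828 Hz.
Rearranging, u = v · (f₂ − f₀)/(f₂ + f₀) = 1476 × 428/363228 ≈ 1.74 m/s.
So the fish school is moving at 1.74 m/s toward the emitter.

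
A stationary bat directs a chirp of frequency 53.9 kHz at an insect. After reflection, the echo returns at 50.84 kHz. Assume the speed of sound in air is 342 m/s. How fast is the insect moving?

Double Doppler shift off a moving reflector: f₂ = f₀ · (v + u)/(v − u) (u > 0 toward emitter).
Rearranging, u = v · (f₂ − f₀)/(f₂ + f₀) = 342 × -3.06/104.74 ≈ -10.0 m/s.
So the insect is moving at 10.0 m/s away from the emitter.

10.0 m/s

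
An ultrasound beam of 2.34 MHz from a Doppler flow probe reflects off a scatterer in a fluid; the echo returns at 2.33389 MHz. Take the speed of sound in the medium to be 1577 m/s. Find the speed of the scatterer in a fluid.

2.06 m/s

Double Doppler shift off a moving reflector: f₂ = f₀ · (v + u)/(v − u) (u > 0 toward emitter).
Rearranging, u = v · (f₂ − f₀)/(f₂ + f₀) = 1577 × -0.00611/4.67389 ≈ -2.06 m/s.
So the scatterer in a fluid is moving at 2.06 m/s away from the emitter.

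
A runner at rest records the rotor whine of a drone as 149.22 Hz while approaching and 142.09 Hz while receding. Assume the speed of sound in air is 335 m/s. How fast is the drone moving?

8.2 m/s

f₁/f₂ = (v + v_s)/(v − v_s), so v_s = v · (f₁ − f₂)/(f₁ + f₂).
v_s = 335 × (149.22 − 142.09)/(149.22 + 142.09) = 335 × 7.13/291.31 ≈ 8.2 m/s.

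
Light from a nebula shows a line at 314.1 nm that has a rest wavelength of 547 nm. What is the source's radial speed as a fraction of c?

λ'/λ₀ = 0.5742 < 1 (blueshift), so the source is approaching.
λ'/λ₀ = √((1 − β)/(1 + β)) for an approaching source ⇒ β = (1 − r²)/(1 + r²) with r = λ'/λ₀.
β = (1 − 0.3297)/(1 + 0.3297) ≈ 0.504.

0.504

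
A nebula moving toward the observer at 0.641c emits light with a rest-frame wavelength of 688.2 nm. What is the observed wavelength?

Relativistic Doppler for wavelength: λ' = λ₀ · √((1 − β)/(1 + β)).
λ' = 688.2 × √(0.3590/1.6410) = 688.2 × 0.46773 ≈ 321.9 nm.

321.9 nm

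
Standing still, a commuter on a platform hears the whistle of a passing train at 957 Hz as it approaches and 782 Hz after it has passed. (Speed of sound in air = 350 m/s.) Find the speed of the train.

35 m/s

f₁/f₂ = (v + v_s)/(v − v_s), so v_s = v · (f₁ − f₂)/(f₁ + f₂).
v_s = 350 × (957 − 782)/(957 + 782) = 350 × 175/1739 ≈ 35 m/s.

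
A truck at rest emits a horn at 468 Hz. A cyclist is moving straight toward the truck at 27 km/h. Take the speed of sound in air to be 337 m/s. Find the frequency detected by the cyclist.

27 km/h = 7.5 m/s.
Moving observer, stationary source: f' = f · (v + v_o)/v.
f' = 468 × (337 + 7.5)/337 = 468 × 344.5/337 ≈ 478 Hz.

478 Hz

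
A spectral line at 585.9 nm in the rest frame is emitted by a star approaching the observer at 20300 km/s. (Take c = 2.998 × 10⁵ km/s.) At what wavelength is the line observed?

547.5 nm

β = v/c = 20300/299800 = 0.0677.
Relativistic Doppler for wavelength: λ' = λ₀ · √((1 − β)/(1 + β)).
λ' = 585.9 × √(0.9323/1.0677) = 585.9 × 0.93443 ≈ 547.5 nm.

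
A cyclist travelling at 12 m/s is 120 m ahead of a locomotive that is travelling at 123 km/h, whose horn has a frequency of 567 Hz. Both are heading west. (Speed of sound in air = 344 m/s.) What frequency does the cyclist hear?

608 Hz

123 km/h = 34.17 m/s.
The cyclist is ahead, so the locomotive is moving toward it while the cyclist is moving away from the locomotive.
General Doppler shift: f' = f · (v − v_o)/(v − v_s).
f' = 567 × (344 − 12)/(344 − 34.17) = 567 × 332/309.83 ≈ 608 Hz.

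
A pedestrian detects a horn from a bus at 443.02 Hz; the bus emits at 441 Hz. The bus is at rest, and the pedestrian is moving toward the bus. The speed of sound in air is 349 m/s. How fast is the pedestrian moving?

1.60 m/s

f' = f · (v + v_o)/v ⇒ v_o = v · |f'/f − 1|.
v_o = 349 × |443.02/441 − 1| = 349 × 0.00458 ≈ 1.60 m/s.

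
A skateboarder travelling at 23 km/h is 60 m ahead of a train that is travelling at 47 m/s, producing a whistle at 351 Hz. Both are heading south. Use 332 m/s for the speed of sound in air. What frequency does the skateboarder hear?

401 Hz

23 km/h = 6.389 m/s.
The skateboarder is ahead, so the train is moving toward it while the skateboarder is moving away from the train.
With source approaching and observer receding, f' = f · (v − v_o)/(v − v_s).
f' = 351 × (332 − 6.389)/(332 − 47) = 351 × 325.61/285 ≈ 401 Hz.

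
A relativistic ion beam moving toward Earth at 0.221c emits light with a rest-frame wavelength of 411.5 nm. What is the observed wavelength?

Relativistic Doppler for wavelength: λ' = λ₀ · √((1 − β)/(1 + β)).
λ' = 411.5 × √(0.7790/1.2210) = 411.5 × 0.79875 ≈ 328.7 nm.

328.7 nm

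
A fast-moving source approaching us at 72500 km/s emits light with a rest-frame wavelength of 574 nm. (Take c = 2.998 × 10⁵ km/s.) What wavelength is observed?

448.5 nm

β = v/c = 72500/299800 = 0.2418.
Relativistic Doppler for wavelength: λ' = λ₀ · √((1 − β)/(1 + β)).
λ' = 574 × √(0.7582/1.2418) = 574 × 0.78136 ≈ 448.5 nm.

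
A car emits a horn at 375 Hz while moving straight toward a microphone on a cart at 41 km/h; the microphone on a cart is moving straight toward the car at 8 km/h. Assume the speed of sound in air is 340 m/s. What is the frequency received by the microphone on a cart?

41 km/h = 11.39 m/s; 8 km/h = 2.222 m/s.
Both move, so f' = f · (v + v_o)/(v − v_s).
f' = 375 × (340 + 2.222)/(340 − 11.39) = 375 × 342.22/328.61 ≈ 391 Hz.

391 Hz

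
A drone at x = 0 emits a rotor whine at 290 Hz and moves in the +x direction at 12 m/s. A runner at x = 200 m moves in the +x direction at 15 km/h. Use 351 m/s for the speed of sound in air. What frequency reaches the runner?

297 Hz

15 km/h = 4.167 m/s.
The observer lies on the +x side, so the source is heading toward the observer and the observer is heading away from the source.
General Doppler shift: f' = f · (v − v_o)/(v − v_s).
f' = 290 × (351 − 4.167)/(351 − 12) = 290 × 346.83/339 ≈ 297 Hz.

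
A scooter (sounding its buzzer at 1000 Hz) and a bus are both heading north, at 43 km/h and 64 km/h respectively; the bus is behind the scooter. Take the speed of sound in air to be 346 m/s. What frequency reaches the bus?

43 km/h = 11.94 m/s; 64 km/h = 17.78 m/s.
The bus is behind, so the scooter is moving away from it while the bus is moving toward the scooter.
General Doppler shift: f' = f · (v + v_o)/(v + v_s).
f' = 1000 × (346 + 17.78)/(346 + 11.94) = 1000 × 363.78/357.94 ≈ 1016 Hz.

1016 Hz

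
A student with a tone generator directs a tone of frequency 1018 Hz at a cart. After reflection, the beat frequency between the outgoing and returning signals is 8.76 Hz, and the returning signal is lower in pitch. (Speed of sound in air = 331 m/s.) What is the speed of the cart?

Double Doppler shift off a moving reflector: f₂ = f₀ · (v + u)/(v − u) (u > 0 toward emitter).
Returning signal is lower, so f₂ = f₀ − Δf = 1018 − 8.76 = 1009.24 Hz.
Rearranging, u = v · (f₂ − f₀)/(f₂ + f₀) = 331 × -8.76/2027.24 ≈ -1.43 m/s.
So the cart is moving at 1.43 m/s away from the emitter.

1.43 m/s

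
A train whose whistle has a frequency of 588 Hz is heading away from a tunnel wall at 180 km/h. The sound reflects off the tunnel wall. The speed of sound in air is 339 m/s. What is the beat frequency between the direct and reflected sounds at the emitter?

180 km/h = 50 m/s.
The tunnel wall receives the sound from a moving source: f₁ = f₀ · v/(v + v_e) = 588 × 339/389 ≈ 512.4 Hz.
On the return leg the train is a moving observer: f₂ = f₁ · (v − v_e)/v = 512.4 × 289/339 ≈ 436.8 Hz.
Beat against the emitted tone: |f₂ − f₀| = 2v_e·f₀/(v + v_e) = 2 × 50 × 588/389 ≈ 151 Hz.

151 Hz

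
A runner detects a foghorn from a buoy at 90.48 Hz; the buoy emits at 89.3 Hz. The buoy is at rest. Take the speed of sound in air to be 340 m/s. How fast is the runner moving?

4.5 m/s

f' > f, so the runner is approaching.
f' = f · (v + v_o)/v ⇒ v_o = v · |f'/f − 1|.
v_o = 340 × |90.48/89.3 − 1| = 340 × 0.01321 ≈ 4.5 m/s.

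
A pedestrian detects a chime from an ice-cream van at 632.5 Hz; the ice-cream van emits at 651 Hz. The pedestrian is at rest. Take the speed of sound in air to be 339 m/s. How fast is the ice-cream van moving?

9.9 m/s

f' < f, so the ice-cream van is receding.
f' = f · v/(v + v_s) ⇒ v_s = v · |1 − f/f'|.
v_s = 339 × |1 − 651/632.5| = 339 × 0.02925 ≈ 9.9 m/s.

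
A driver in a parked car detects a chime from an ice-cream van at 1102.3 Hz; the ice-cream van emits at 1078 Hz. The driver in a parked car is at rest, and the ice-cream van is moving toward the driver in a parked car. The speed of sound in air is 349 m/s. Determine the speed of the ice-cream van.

7.7 m/s

f' = f · v/(v − v_s) ⇒ v_s = v · |1 − f/f'|.
v_s = 349 × |1 − 1078/1102.3| = 349 × 0.02204 ≈ 7.7 m/s.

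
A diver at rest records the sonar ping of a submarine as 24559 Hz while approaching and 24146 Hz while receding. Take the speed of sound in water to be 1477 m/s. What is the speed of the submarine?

f₁/f₂ = (v + v_s)/(v − v_s), so v_s = v · (f₁ − f₂)/(f₁ + f₂).
v_s = 1477 × (24559 − 24146)/(24559 + 24146) = 1477 × 413/48705 ≈ 12.5 m/s.

12.5 m/s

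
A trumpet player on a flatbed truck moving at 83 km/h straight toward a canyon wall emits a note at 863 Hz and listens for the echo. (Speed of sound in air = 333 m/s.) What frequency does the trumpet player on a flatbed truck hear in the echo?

991 Hz

83 km/h = 23.06 m/s.
The canyon wall receives the sound from a moving source: f₁ = f₀ · v/(v − v_e) = 863 × 333/309.94 ≈ 927 Hz.
On the return leg the trumpet player on a flatbed truck is a moving observer: f₂ = f₁ · (v + v_e)/v = 927 × 356.06/333 ≈ 991 Hz.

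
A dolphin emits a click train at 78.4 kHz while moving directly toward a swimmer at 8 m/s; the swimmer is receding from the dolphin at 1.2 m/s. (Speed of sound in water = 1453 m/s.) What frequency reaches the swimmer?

78.8 kHz

Both move, so f' = f · (v − v_o)/(v − v_s).
f' = 78.4 × (1453 − 1.2)/(1453 − 8) = 78.4 × 1451.8/1445 ≈ 78.8 kHz.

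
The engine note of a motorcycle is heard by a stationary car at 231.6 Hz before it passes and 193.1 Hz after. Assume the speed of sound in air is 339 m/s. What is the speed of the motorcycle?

31 m/s

f₁/f₂ = (v + v_s)/(v − v_s), so v_s = v · (f₁ − f₂)/(f₁ + f₂).
v_s = 339 × (231.6 − 193.1)/(231.6 + 193.1) = 339 × 38.5/424.7 ≈ 31 m/s.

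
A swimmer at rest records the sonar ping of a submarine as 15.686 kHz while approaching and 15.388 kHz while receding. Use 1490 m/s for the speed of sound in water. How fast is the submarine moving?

14.3 m/s

f₁/f₂ = (v + v_s)/(v − v_s), so v_s = v · (f₁ − f₂)/(f₁ + f₂).
v_s = 1490 × (15.686 − 15.388)/(15.686 + 15.388) = 1490 × 0.298/31.074 ≈ 14.3 m/s.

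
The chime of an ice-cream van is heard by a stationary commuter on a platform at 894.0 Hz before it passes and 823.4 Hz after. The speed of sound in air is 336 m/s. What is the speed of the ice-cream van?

13.8 m/s

f₁/f₂ = (v + v_s)/(v − v_s), so v_s = v · (f₁ − f₂)/(f₁ + f₂).
v_s = 336 × (894.0 − 823.4)/(894.0 + 823.4) = 336 × 70.6/1717.4 ≈ 13.8 m/s.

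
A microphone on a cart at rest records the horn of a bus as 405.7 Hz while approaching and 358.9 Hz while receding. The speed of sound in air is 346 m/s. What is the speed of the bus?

f₁/f₂ = (v + v_s)/(v − v_s), so v_s = v · (f₁ − f₂)/(f₁ + f₂).
v_s = 346 × (405.7 − 358.9)/(405.7 + 358.9) = 346 × 46.8/764.6 ≈ 21.2 m/s.

21.2 m/s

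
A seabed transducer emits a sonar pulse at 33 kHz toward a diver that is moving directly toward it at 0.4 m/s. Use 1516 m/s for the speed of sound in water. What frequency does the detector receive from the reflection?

33.0 kHz

At the diver (a moving observer), f₁ = f₀ · (v + u)/v = 33 × 1516.4/1516 ≈ 33.0 kHz.
On reflection it acts as a source moving toward the stationary detector: f₂ = f₁ · v/(v − u) = 33.0 × 1516/1515.6 ≈ 33.0 kHz.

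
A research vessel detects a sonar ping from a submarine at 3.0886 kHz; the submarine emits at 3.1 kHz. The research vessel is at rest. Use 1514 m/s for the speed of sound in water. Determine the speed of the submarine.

f' < f, so the submarine is receding.
f' = f · v/(v + v_s) ⇒ v_s = v · |1 − f/f'|.
v_s = 1514 × |1 − 3.1/3.0886| = 1514 × 0.003691 ≈ 5.6 m/s.

5.6 m/s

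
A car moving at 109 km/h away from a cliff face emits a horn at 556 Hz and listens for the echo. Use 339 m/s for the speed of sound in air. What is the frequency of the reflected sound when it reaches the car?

109 km/h = 30.28 m/s.
The cliff face receives the sound from a moving source: f₁ = f₀ · v/(v + v_e) = 556 × 339/369.28 ≈ 510 Hz.
On the return leg the car is a moving observer: f₂ = f₁ · (v − v_e)/v = 510 × 308.72/339 ≈ 465 Hz.

465 Hz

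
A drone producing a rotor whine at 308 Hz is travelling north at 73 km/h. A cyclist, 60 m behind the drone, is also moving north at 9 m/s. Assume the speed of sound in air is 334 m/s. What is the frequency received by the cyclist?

73 km/h = 20.28 m/s.
The cyclist is behind, so the drone is moving away from it while the cyclist is moving toward the drone.
General Doppler shift: f' = f · (v + v_o)/(v + v_s).
f' = 308 × (334 + 9)/(334 + 20.28) = 308 × 343/354.28 ≈ 298 Hz.

298 Hz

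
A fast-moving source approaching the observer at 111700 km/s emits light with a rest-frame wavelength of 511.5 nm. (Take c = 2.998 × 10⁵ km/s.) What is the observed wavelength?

β = v/c = 111700/299800 = 0.3726.
Relativistic Doppler for wavelength: λ' = λ₀ · √((1 − β)/(1 + β)).
λ' = 511.5 × √(0.6274/1.3726) = 511.5 × 0.67610 ≈ 345.8 nm.

345.8 nm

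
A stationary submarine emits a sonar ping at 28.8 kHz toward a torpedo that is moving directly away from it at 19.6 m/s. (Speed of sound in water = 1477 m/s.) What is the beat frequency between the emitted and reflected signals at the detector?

754 Hz

The torpedo first receives the wave as a moving observer: f₁ = f₀ · (v − u)/v = 28.8 × (1477 − 19.6)/1477 ≈ 28.418 kHz.
The reflection then acts as a moving source: f₂ = f₁ · v/(v + u) ≈ 28.046 kHz.
Equivalently f₂ = f₀ · (v − u)/(v + u).
Beat frequency (with f₀ = 28800 Hz): |f₂ − f₀| = 2u·f₀/(v + u) = 2 × 19.6 × 28800/1496.6 ≈ 754 Hz.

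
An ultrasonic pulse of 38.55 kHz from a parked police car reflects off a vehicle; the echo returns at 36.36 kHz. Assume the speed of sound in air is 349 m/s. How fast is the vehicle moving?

Double Doppler shift off a moving reflector: f₂ = f₀ · (v + u)/(v − u) (u > 0 toward emitter).
Rearranging, u = v · (f₂ − f₀)/(f₂ + f₀) = 349 × -2.19/74.91 ≈ -10.2 m/s.
So the vehicle is moving at 10.2 m/s away from the emitter.

10.2 m/s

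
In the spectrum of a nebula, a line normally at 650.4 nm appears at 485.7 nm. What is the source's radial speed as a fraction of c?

0.284c

λ'/λ₀ = 0.7468 < 1 (blueshift), so the source is approaching.
λ'/λ₀ = √((1 − β)/(1 + β)) for an approaching source ⇒ β = (1 − r²)/(1 + r²) with r = λ'/λ₀.
β = (1 − 0.5577)/(1 + 0.5577) ≈ 0.284.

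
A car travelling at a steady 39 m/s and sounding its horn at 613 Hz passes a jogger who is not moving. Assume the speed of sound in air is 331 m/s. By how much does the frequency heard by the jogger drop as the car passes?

146 Hz

Approaching: f₁ = f · v/(v − v_s) = 613 × 331/292 ≈ 695 Hz.
Receding: f₂ = f · v/(v + v_s) = 613 × 331/370 ≈ 548 Hz.
Drop: f₁ − f₂ = 2f·v·v_s/(v² − v_s²) = 2 × 613 × 331 × 39/(331² − 39²) ≈ 146 Hz.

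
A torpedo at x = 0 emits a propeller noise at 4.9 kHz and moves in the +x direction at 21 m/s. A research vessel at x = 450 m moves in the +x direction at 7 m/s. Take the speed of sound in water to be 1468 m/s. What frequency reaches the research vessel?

The observer lies on the +x side, so the source is heading toward the observer and the observer is heading away from the source.
Both move, so f' = f · (v − v_o)/(v − v_s).
f' = 4.9 × (1468 − 7)/(1468 − 21) = 4.9 × 1461/1447 ≈ 4.95 kHz.

4.95 kHz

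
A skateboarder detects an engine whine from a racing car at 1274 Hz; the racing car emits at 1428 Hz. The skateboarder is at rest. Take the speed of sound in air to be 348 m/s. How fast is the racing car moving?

42 m/s

f' < f, so the racing car is receding.
f' = f · v/(v + v_s) ⇒ v_s = v · |1 − f/f'|.
v_s = 348 × |1 − 1428/1274| = 348 × 0.1209 ≈ 42 m/s.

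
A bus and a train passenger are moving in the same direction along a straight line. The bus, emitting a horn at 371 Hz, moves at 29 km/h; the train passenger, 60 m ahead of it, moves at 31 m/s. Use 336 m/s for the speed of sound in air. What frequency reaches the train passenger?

29 km/h = 8.056 m/s.
The train passenger is ahead, so the bus is moving toward it while the train passenger is moving away from the bus.
With source approaching and observer receding, f' = f · (v − v_o)/(v − v_s).
f' = 371 × (336 − 31)/(336 − 8.056) = 371 × 305/327.94 ≈ 345 Hz.

345 Hz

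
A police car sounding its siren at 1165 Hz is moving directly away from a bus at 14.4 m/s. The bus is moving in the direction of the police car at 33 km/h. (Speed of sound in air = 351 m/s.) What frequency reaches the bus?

1148 Hz

33 km/h = 9.167 m/s.
Both move, so f' = f · (v + v_o)/(v + v_s).
f' = 1165 × (351 + 9.167)/(351 + 14.4) = 1165 × 360.17/365.4 ≈ 1148 Hz.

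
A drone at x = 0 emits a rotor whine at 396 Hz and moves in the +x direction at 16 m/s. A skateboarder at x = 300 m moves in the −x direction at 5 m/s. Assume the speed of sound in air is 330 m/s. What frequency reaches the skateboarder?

The observer lies on the +x side, so the source is heading toward the observer and the observer is heading toward the source.
With source approaching and observer approaching, f' = f · (v + v_o)/(v − v_s).
f' = 396 × (330 + 5)/(330 − 16) = 396 × 335/314 ≈ 422 Hz.

422 Hz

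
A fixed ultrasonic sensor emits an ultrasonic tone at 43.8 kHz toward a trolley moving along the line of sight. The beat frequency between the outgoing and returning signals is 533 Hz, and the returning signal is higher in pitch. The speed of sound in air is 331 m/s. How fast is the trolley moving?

Double Doppler shift off a moving reflector: f₂ = f₀ · (v + u)/(v − u) (u > 0 toward emitter).
Returning signal is higher, so f₂ = f₀ + Δf = 43800 + 533 = 44333 Hz.
Rearranging, u = v · (f₂ − f₀)/(f₂ + f₀) = 331 × 533/88133 ≈ 2.00 m/s.
So the trolley is moving at 2.00 m/s toward the emitter.

2.00 m/s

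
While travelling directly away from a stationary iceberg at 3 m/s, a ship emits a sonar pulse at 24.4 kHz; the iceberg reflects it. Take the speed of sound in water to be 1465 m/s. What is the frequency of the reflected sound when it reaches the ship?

The iceberg receives the sound from a moving source: f₁ = f₀ · v/(v + v_e) = 24.4 × 1465/1468 ≈ 24.4 kHz.
On the return leg the ship is a moving observer: f₂ = f₁ · (v − v_e)/v = 24.4 × 1462/1465 ≈ 24.3 kHz.
Equivalently f₂ = f₀ · (v − v_e)/(v + v_e).

24.3 kHz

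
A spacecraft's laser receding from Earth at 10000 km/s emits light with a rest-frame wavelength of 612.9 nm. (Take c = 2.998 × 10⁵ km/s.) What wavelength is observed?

β = v/c = 10000/299800 = 0.0334.
Relativistic Doppler for wavelength: λ' = λ₀ · √((1 + β)/(1 − β)).
λ' = 612.9 × √(1.0334/0.9666) = 612.9 × 1.03393 ≈ 633.7 nm.

633.7 nm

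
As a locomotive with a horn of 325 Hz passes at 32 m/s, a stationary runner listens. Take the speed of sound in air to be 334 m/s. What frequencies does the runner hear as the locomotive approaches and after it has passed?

359 Hz approaching; 297 Hz receding

Approaching: f₁ = f · v/(v − v_s) = 325 × 334/302 ≈ 359 Hz.
Receding: f₂ = f · v/(v + v_s) = 325 × 334/366 ≈ 297 Hz.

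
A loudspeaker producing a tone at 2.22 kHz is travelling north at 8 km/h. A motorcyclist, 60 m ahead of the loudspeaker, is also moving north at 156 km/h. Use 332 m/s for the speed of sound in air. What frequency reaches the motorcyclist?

8 km/h = 2.222 m/s; 156 km/h = 43.33 m/s.
The motorcyclist is ahead, so the loudspeaker is moving toward it while the motorcyclist is moving away from the loudspeaker.
General Doppler shift: f' = f · (v − v_o)/(v − v_s).
f' = 2.22 × (332 − 43.33)/(332 − 2.222) = 2.22 × 288.67/329.78 ≈ 1.943 kHz.

1.943 kHz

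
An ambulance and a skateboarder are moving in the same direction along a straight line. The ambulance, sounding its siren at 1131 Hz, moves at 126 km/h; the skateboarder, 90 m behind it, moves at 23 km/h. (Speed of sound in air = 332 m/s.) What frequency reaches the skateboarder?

1043 Hz

126 km/h = 35 m/s; 23 km/h = 6.389 m/s.
The skateboarder is behind, so the ambulance is moving away from it while the skateboarder is moving toward the ambulance.
With source receding and observer approaching, f' = f · (v + v_o)/(v + v_s).
f' = 1131 × (332 + 6.389)/(332 + 35) = 1131 × 338.39/367 ≈ 1043 Hz.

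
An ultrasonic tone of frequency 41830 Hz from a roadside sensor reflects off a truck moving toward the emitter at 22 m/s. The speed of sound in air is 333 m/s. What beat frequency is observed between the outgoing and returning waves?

At the truck (a moving observer), f₁ = f₀ · (v + u)/v = 41830 × 355/333 ≈ 44594 Hz.
The reflection then acts as a moving source: f₂ = f₁ · v/(v − u) ≈ 47748 Hz.
Equivalently f₂ = f₀ · (v + u)/(v − u).
Beat frequency: |f₂ − f₀| = 2u·f₀/(v − u) = 2 × 22 × 41830/311 ≈ 5918 Hz.

5918 Hz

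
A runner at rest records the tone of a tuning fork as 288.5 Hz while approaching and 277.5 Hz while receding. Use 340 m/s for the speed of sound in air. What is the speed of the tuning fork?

f₁/f₂ = (v + v_s)/(v − v_s), so v_s = v · (f₁ − f₂)/(f₁ + f₂).
v_s = 340 × (288.5 − 277.5)/(288.5 + 277.5) = 340 × 11.0/566.0 ≈ 6.6 m/s.

6.6 m/s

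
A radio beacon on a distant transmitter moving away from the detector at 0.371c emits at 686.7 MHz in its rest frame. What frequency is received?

465.1 MHz

Relativistic Doppler for frequency: f' = f₀ · √((1 − β)/(1 + β)).
f' = 686.7 × √(0.6290/1.3710) = 686.7 × 0.67734 ≈ 465.1 MHz.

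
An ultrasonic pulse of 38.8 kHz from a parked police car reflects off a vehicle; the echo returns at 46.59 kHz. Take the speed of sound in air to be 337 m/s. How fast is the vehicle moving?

Double Doppler shift off a moving reflector: f₂ = f₀ · (v + u)/(v − u) (u > 0 toward emitter).
Rearranging, u = v · (f₂ − f₀)/(f₂ + f₀) = 337 × 7.79/85.39 ≈ 31 m/s.
So the vehicle is moving at 31 m/s toward the emitter.

31 m/s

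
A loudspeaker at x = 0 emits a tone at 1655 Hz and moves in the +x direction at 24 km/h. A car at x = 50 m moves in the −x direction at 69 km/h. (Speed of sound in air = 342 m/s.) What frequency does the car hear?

1782 Hz

24 km/h = 6.667 m/s; 69 km/h = 19.17 m/s.
The observer lies on the +x side, so the source is heading toward the observer and the observer is heading toward the source.
With source approaching and observer approaching, f' = f · (v + v_o)/(v − v_s).
f' = 1655 × (342 + 19.17)/(342 − 6.667) = 1655 × 361.17/335.33 ≈ 1782 Hz.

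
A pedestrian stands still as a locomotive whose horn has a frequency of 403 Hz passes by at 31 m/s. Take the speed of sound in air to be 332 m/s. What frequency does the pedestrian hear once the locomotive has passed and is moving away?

369 Hz

Receding: f₂ = f · v/(v + v_s) = 403 × 332/363 ≈ 369 Hz.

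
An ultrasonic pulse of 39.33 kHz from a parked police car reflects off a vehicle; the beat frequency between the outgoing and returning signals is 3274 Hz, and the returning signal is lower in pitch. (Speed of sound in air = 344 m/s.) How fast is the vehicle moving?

14.9 m/s

Double Doppler shift off a moving reflector: f₂ = f₀ · (v + u)/(v − u) (u > 0 toward emitter).
Returning signal is lower, so f₂ = f₀ − Δf = 39330 − 3274 = 36056 Hz.
Rearranging, u = v · (f₂ − f₀)/(f₂ + f₀) = 344 × -3274/75386 ≈ -14.9 m/s.
So the vehicle is moving at 14.9 m/s away from the emitter.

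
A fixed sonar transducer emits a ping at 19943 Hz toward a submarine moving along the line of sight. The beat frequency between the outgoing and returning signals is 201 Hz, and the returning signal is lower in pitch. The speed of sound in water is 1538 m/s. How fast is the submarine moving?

Double Doppler shift off a moving reflector: f₂ = f₀ · (v + u)/(v − u) (u > 0 toward emitter).
Returning signal is lower, so f₂ = f₀ − Δf = 19943 − 201 = 19742 Hz.
Rearranging, u = v · (f₂ − f₀)/(f₂ + f₀) = 1538 × -201/39685 ≈ -7.8 m/s.
So the submarine is moving at 7.8 m/s away from the emitter.

7.8 m/s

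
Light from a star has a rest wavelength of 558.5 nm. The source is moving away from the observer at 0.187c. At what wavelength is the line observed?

Relativistic Doppler for wavelength: λ' = λ₀ · √((1 + β)/(1 − β)).
λ' = 558.5 × √(1.1870/0.8130) = 558.5 × 1.20831 ≈ 674.8 nm.

674.8 nm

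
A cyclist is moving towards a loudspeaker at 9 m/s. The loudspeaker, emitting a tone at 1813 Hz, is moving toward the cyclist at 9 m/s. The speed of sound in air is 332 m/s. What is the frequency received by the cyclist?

1914 Hz

Both move, so f' = f · (v + v_o)/(v − v_s).
f' = 1813 × (332 + 9)/(332 − 9) = 1813 × 341/323 ≈ 1914 Hz.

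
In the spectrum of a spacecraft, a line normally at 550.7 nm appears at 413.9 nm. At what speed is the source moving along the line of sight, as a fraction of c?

λ'/λ₀ = 0.7516 < 1 (blueshift), so the source is approaching.
λ'/λ₀ = √((1 − β)/(1 + β)) for an approaching source ⇒ β = (1 − r²)/(1 + r²) with r = λ'/λ₀.
β = (1 − 0.5649)/(1 + 0.5649) ≈ 0.278.

0.278c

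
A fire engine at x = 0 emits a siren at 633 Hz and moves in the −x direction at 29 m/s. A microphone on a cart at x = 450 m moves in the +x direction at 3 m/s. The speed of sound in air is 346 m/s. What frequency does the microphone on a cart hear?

579 Hz

The observer lies on the +x side, so the source is heading away from the observer and the observer is heading away from the source.
General Doppler shift: f' = f · (v − v_o)/(v + v_s).
f' = 633 × (346 − 3)/(346 + 29) = 633 × 343/375 ≈ 579 Hz.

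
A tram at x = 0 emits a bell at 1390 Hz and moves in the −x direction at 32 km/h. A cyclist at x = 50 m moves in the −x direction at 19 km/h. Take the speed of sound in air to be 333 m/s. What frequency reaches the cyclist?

1375 Hz

32 km/h = 8.889 m/s; 19 km/h = 5.278 m/s.
The observer lies on the +x side, so the source is heading away from the observer and the observer is heading toward the source.
With source receding and observer approaching, f' = f · (v + v_o)/(v + v_s).
f' = 1390 × (333 + 5.278)/(333 + 8.889) = 1390 × 338.28/341.89 ≈ 1375 Hz.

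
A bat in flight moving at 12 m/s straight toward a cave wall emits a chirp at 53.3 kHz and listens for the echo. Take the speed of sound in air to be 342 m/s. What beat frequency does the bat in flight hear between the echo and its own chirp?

The cave wall receives the sound from a moving source: f₁ = f₀ · v/(v − v_e) = 53.3 × 342/330 ≈ 55.24 kHz.
On the return leg the bat in flight is a moving observer: f₂ = f₁ · (v + v_e)/v = 55.24 × 354/342 ≈ 57.18 kHz.
Equivalently f₂ = f₀ · (v + v_e)/(v − v_e).
Beat against the emitted tone (with f₀ = 53300 Hz): |f₂ − f₀| = 2v_e·f₀/(v − v_e) = 2 × 12 × 53300/330 ≈ 3876 Hz.

3876 Hz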